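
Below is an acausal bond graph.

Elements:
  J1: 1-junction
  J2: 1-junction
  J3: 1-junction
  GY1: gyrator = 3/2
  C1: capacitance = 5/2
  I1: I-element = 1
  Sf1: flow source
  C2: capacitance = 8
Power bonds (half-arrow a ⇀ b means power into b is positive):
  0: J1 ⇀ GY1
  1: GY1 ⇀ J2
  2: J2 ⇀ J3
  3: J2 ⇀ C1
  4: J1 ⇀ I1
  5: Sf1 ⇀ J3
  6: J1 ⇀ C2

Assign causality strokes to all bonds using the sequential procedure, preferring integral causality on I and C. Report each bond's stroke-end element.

bond 0 stroke at J1
bond 1 stroke at J2
bond 2 stroke at J3
bond 3 stroke at J2
bond 4 stroke at I1
bond 5 stroke at Sf1
bond 6 stroke at J1

#5 stroke→Sf1  (source Sf1 imposes f)
#2 stroke→J3  (J3 flow already set via bond 5)
#1 stroke→J2  (J2: bond 2 brought flow, rest push out)
#3 stroke→J2  (1-jn J2 has f-setter on 2)
#0 stroke→J1  (GY1: gyrator matches bond 1)
#4 stroke→I1  (I1 integral (f out))
#6 stroke→J1  (1-jn J1 has f-setter on 4)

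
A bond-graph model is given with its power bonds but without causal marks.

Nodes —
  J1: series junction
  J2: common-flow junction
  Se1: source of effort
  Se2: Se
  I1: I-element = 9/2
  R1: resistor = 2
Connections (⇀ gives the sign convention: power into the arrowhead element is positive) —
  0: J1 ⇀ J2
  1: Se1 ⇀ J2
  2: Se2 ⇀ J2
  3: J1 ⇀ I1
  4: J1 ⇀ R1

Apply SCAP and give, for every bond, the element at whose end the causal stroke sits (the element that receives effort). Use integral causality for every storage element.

β1 |J2  (Se1 (Se) sets effort on bond)
β2 |J2  (Se2 fixes effort; stroke away)
β0 |J1  (only one flow-in slot at J2)
β3 |I1  (prefer integral on I1)
β4 |J1  (J1 flow already set via bond 3)

b0 stroke→J1
b1 stroke→J2
b2 stroke→J2
b3 stroke→I1
b4 stroke→J1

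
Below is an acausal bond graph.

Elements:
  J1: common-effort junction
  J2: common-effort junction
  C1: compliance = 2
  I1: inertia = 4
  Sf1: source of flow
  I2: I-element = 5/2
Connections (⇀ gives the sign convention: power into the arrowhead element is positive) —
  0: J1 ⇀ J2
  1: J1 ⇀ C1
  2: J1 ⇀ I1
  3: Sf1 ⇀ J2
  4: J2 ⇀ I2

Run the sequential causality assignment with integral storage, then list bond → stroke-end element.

b0 |J2
b1 |J1
b2 |I1
b3 |Sf1
b4 |I2

bond 3 stroke→Sf1  (source Sf1 imposes f)
bond 1 stroke→J1  (C1 integral (e out))
bond 0 stroke→J2  (common-e at J1 fixed by 1)
bond 2 stroke→I1  (common-e at J1 fixed by 1)
bond 4 stroke→I2  (J2: bond 0 brought effort, rest push out)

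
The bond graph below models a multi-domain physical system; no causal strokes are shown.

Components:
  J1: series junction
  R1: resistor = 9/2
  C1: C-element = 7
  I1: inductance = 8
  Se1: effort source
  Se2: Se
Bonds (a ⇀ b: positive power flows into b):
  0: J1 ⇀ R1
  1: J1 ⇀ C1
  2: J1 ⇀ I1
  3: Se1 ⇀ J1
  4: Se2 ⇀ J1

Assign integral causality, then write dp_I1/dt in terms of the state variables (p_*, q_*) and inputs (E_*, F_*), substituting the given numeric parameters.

#3 →J1  (source Se1 imposes e)
#4 →J1  (source Se2 imposes e)
#1 →J1  (C1 integral (e out))
#2 →I1  (I1: I, integral causality)
#0 →J1  (J1 flow already set via bond 2)

dp_I1/dt = E_Se1 + E_Se2 - 9*p_I1/16 - q_C1/7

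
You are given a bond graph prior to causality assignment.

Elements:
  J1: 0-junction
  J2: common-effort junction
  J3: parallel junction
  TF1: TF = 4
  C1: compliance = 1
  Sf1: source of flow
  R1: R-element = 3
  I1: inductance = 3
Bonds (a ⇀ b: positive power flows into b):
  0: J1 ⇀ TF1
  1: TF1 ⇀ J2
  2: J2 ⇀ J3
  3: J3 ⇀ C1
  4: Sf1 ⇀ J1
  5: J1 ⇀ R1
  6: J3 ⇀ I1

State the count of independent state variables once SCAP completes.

bond 4 →Sf1  (Sf1 (Sf) sets flow on bond)
bond 3 →J3  (prefer integral on C1)
bond 2 →J2  (J3: bond 3 brought effort, rest push out)
bond 6 →I1  (J3 effort already set via bond 3)
bond 1 →TF1  (0-jn J2 has e-setter on 2)
bond 0 →J1  (TF TF1: opposite of bond 1)
bond 5 →R1  (J1 effort already set via bond 0)

2  (C1, I1 all integral)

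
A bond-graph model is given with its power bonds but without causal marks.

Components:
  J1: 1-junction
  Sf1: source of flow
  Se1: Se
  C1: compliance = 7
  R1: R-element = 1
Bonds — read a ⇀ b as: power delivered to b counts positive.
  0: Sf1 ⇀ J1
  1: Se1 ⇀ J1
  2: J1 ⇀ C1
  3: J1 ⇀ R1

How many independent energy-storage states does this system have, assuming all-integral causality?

1  (C1 all integral)

β0 |Sf1  (Sf1 fixes flow; stroke at Sf1)
β1 |J1  (Se1 fixes effort; stroke away)
β2 |J1  (common-f at J1 fixed by 0)
β3 |J1  (1-jn J1 has f-setter on 0)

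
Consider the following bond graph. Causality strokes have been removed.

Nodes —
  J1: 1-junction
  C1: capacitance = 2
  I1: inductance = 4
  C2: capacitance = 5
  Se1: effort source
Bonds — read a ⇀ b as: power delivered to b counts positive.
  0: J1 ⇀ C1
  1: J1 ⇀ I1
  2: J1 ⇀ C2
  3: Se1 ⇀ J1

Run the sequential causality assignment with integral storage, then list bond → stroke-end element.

β0 stroke at J1
β1 stroke at I1
β2 stroke at J1
β3 stroke at J1

b3 →J1  (Se1 (Se) sets effort on bond)
b0 →J1  (prefer integral on C1)
b1 →I1  (prefer integral on I1)
b2 →J1  (J1: bond 1 brought flow, rest push out)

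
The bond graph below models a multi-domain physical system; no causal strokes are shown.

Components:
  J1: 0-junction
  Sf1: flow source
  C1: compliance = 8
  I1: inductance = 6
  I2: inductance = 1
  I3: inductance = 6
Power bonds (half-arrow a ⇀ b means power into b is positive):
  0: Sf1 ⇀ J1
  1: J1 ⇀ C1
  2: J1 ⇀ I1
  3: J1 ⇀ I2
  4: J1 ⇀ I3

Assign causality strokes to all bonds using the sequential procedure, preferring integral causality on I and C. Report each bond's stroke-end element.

β0 |Sf1
β1 |J1
β2 |I1
β3 |I2
β4 |I3

#0 →Sf1  (source Sf1 imposes f)
#1 →J1  (C1 integral (e out))
#2 →I1  (common-e at J1 fixed by 1)
#3 →I2  (common-e at J1 fixed by 1)
#4 →I3  (common-e at J1 fixed by 1)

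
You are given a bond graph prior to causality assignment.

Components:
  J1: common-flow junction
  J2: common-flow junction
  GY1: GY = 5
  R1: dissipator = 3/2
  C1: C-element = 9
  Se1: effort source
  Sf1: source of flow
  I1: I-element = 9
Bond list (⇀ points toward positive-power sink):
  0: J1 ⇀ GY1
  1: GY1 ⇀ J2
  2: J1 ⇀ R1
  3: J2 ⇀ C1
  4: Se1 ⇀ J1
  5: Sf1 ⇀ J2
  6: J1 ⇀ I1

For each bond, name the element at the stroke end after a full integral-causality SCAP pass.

bond 4 →J1  (Se1 fixes effort; stroke away)
bond 5 →Sf1  (Sf1: flow source, stroke at near end)
bond 1 →J2  (J2 flow already set via bond 5)
bond 3 →J2  (common-f at J2 fixed by 5)
bond 0 →J1  (GY1 both-in/both-out from 1)
bond 6 →I1  (I1: I, integral causality)
bond 2 →J1  (J1: bond 6 brought flow, rest push out)

#0 →J1
#1 →J2
#2 →J1
#3 →J2
#4 →J1
#5 →Sf1
#6 →I1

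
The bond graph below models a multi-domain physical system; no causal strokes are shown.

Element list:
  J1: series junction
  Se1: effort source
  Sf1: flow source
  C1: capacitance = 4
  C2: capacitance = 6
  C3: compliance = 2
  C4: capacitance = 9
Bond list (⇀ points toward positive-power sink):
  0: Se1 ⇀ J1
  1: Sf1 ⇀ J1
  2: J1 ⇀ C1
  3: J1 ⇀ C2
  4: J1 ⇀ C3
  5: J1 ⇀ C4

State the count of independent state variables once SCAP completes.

b0 |J1  (Se1 (Se) sets effort on bond)
b1 |Sf1  (Sf1: flow source, stroke at near end)
b2 |J1  (1-jn J1 has f-setter on 1)
b3 |J1  (1-jn J1 has f-setter on 1)
b4 |J1  (J1 flow already set via bond 1)
b5 |J1  (J1: bond 1 brought flow, rest push out)

4  (C1, C2, C3, C4 all integral)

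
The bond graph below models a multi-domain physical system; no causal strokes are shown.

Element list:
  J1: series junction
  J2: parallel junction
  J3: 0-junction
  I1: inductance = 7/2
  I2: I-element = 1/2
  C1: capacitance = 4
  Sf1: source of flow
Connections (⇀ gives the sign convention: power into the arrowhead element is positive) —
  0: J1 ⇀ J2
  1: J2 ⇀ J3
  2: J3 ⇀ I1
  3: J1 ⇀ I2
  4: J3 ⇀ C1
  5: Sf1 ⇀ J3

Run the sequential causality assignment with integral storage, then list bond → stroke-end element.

β5 →Sf1  (source Sf1 imposes f)
β2 →I1  (prefer integral on I1)
β3 →I2  (I2 outputs flow p/I2)
β0 →J1  (J1 flow already set via bond 3)
β1 →J2  (J2: last free bond brings effort in)
β4 →J3  (J3: last free bond brings effort in)

b0 →J1
b1 →J2
b2 →I1
b3 →I2
b4 →J3
b5 →Sf1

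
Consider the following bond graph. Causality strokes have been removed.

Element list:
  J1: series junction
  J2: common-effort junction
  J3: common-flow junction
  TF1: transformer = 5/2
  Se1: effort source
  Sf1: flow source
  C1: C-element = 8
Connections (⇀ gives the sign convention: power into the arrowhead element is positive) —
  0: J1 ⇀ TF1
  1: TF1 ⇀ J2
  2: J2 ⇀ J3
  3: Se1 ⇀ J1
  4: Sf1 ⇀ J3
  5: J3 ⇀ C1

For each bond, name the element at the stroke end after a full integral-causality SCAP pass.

#3 →J1  (Se1 (Se) sets effort on bond)
#4 →Sf1  (Sf1 (Sf) sets flow on bond)
#0 →TF1  (J1 needs exactly one f-in)
#2 →J3  (1-jn J3 has f-setter on 4)
#5 →J3  (J3 flow already set via bond 4)
#1 →J2  (TF1: transformer flips bond 0)

b0 stroke at TF1
b1 stroke at J2
b2 stroke at J3
b3 stroke at J1
b4 stroke at Sf1
b5 stroke at J3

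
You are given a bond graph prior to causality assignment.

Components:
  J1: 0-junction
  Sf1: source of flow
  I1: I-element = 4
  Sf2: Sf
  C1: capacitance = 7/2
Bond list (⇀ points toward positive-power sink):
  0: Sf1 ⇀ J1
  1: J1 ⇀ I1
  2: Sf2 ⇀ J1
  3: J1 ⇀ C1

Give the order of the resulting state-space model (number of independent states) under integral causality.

β0 →Sf1  (source Sf1 imposes f)
β2 →Sf2  (source Sf2 imposes f)
β1 →I1  (I1 integral (f out))
β3 →J1  (J1: last free bond brings effort in)

2  (C1, I1 all integral)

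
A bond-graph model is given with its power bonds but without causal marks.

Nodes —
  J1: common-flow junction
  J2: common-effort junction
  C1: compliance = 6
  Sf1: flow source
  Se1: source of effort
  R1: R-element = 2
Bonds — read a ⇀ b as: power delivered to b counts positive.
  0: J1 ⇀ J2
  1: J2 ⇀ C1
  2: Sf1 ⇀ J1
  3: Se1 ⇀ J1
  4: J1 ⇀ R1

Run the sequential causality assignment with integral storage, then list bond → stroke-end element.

bond 2 stroke→Sf1  (Sf1 (Sf) sets flow on bond)
bond 3 stroke→J1  (Se1 fixes effort; stroke away)
bond 0 stroke→J1  (J1 flow already set via bond 2)
bond 4 stroke→J1  (1-jn J1 has f-setter on 2)
bond 1 stroke→J2  (closing 0-jn rule on J2)

bond 0 stroke at J1
bond 1 stroke at J2
bond 2 stroke at Sf1
bond 3 stroke at J1
bond 4 stroke at J1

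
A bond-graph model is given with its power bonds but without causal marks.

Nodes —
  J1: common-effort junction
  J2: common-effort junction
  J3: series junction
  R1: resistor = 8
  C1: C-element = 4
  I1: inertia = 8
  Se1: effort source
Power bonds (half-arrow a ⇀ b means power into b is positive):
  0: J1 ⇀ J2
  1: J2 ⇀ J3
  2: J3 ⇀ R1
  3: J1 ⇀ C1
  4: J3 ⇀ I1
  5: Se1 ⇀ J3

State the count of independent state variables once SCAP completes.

b5 →J3  (Se1 fixes effort; stroke away)
b3 →J1  (C1 integral (e out))
b0 →J2  (0-jn J1 has e-setter on 3)
b1 →J3  (common-e at J2 fixed by 0)
b4 →I1  (prefer integral on I1)
b2 →J3  (common-f at J3 fixed by 4)

2  (C1, I1 all integral)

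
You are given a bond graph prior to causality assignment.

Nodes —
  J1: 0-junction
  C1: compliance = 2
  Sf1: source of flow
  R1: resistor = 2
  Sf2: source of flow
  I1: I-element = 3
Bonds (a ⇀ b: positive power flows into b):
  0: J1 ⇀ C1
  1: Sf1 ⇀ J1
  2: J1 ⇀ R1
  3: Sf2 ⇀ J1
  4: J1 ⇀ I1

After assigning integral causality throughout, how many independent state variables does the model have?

#1 stroke at Sf1  (Sf1: flow source, stroke at near end)
#3 stroke at Sf2  (Sf2 (Sf) sets flow on bond)
#0 stroke at J1  (prefer integral on C1)
#2 stroke at R1  (common-e at J1 fixed by 0)
#4 stroke at I1  (common-e at J1 fixed by 0)

2  (C1, I1 all integral)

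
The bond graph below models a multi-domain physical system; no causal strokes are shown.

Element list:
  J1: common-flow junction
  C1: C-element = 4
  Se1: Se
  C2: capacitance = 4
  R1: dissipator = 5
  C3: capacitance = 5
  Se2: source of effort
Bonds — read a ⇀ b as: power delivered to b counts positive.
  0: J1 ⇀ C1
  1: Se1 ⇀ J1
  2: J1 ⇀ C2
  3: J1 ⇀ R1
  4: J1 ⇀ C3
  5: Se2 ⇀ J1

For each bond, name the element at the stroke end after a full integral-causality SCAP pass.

b0 stroke→J1
b1 stroke→J1
b2 stroke→J1
b3 stroke→R1
b4 stroke→J1
b5 stroke→J1

β1 |J1  (Se1 (Se) sets effort on bond)
β5 |J1  (Se2 (Se) sets effort on bond)
β0 |J1  (C1 outputs effort q/C1)
β2 |J1  (prefer integral on C2)
β4 |J1  (C3 integral (e out))
β3 |R1  (J1 needs exactly one f-in)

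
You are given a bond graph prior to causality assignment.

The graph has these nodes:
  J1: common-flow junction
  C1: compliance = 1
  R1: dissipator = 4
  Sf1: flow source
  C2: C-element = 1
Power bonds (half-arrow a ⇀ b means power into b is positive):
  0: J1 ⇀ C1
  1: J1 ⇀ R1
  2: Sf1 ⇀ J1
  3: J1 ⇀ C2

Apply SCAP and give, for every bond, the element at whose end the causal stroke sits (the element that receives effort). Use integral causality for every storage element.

b2 stroke→Sf1  (Sf1 fixes flow; stroke at Sf1)
b0 stroke→J1  (common-f at J1 fixed by 2)
b1 stroke→J1  (J1: bond 2 brought flow, rest push out)
b3 stroke→J1  (1-jn J1 has f-setter on 2)

bond 0 stroke→J1
bond 1 stroke→J1
bond 2 stroke→Sf1
bond 3 stroke→J1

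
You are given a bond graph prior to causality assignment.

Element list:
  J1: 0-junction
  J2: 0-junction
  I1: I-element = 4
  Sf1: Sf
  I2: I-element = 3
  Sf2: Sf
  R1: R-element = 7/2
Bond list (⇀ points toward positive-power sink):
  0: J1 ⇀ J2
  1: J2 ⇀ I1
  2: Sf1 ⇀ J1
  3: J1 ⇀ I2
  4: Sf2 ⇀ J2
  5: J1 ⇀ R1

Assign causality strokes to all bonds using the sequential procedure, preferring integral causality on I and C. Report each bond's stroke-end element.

b0 →J2
b1 →I1
b2 →Sf1
b3 →I2
b4 →Sf2
b5 →J1

#2 stroke at Sf1  (source Sf1 imposes f)
#4 stroke at Sf2  (Sf2 (Sf) sets flow on bond)
#1 stroke at I1  (I1 outputs flow p/I1)
#0 stroke at J2  (closing 0-jn rule on J2)
#3 stroke at I2  (I2 integral (f out))
#5 stroke at J1  (J1: last free bond brings effort in)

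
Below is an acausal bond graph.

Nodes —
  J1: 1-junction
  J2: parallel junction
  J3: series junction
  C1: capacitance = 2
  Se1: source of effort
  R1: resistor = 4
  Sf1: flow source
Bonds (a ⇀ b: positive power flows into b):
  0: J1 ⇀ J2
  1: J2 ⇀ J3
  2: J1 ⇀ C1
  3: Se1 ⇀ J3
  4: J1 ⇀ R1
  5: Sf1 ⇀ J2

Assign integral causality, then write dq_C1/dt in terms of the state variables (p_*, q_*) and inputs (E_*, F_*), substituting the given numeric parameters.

dq_C1/dt = E_Se1/4 - q_C1/8

b3 →J3  (Se1 fixes effort; stroke away)
b5 →Sf1  (Sf1 fixes flow; stroke at Sf1)
b1 →J2  (J3 needs exactly one f-in)
b0 →J1  (J2 effort already set via bond 1)
b2 →J1  (C1 integral (e out))
b4 →R1  (only one flow-in slot at J1)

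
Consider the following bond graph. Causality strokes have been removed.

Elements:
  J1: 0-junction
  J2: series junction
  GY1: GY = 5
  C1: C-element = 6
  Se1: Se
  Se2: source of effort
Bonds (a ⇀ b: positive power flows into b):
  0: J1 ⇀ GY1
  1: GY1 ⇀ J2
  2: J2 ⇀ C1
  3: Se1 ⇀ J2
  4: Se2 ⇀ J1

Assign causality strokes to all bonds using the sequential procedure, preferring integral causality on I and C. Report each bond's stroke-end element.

#0 stroke→GY1
#1 stroke→GY1
#2 stroke→J2
#3 stroke→J2
#4 stroke→J1

bond 3 stroke→J2  (Se1 fixes effort; stroke away)
bond 4 stroke→J1  (source Se2 imposes e)
bond 0 stroke→GY1  (common-e at J1 fixed by 4)
bond 1 stroke→GY1  (GY1: gyrator matches bond 0)
bond 2 stroke→J2  (common-f at J2 fixed by 1)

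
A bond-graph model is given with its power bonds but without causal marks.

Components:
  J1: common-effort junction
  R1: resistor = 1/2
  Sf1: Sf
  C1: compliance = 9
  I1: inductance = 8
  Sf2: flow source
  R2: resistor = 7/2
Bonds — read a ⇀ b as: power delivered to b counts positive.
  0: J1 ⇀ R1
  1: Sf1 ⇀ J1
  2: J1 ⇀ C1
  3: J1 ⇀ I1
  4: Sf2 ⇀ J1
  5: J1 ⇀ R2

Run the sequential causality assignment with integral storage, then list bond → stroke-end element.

bond 0 stroke→R1
bond 1 stroke→Sf1
bond 2 stroke→J1
bond 3 stroke→I1
bond 4 stroke→Sf2
bond 5 stroke→R2

bond 1 stroke at Sf1  (source Sf1 imposes f)
bond 4 stroke at Sf2  (source Sf2 imposes f)
bond 2 stroke at J1  (prefer integral on C1)
bond 0 stroke at R1  (common-e at J1 fixed by 2)
bond 3 stroke at I1  (J1 effort already set via bond 2)
bond 5 stroke at R2  (0-jn J1 has e-setter on 2)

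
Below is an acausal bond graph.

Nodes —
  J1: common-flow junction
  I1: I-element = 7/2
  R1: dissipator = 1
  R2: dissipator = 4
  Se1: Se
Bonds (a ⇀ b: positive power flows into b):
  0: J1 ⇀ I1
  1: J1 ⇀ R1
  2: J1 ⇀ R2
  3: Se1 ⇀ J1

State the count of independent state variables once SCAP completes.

1  (I1 all integral)

b3 stroke→J1  (source Se1 imposes e)
b0 stroke→I1  (I1: I, integral causality)
b1 stroke→J1  (common-f at J1 fixed by 0)
b2 stroke→J1  (J1: bond 0 brought flow, rest push out)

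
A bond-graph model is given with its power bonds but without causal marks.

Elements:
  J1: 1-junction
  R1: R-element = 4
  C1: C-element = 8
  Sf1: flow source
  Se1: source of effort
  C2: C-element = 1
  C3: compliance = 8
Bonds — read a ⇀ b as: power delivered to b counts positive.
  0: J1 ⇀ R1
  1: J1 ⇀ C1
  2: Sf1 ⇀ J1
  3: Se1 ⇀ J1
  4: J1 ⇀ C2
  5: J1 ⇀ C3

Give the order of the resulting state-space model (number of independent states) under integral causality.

#2 |Sf1  (source Sf1 imposes f)
#3 |J1  (Se1: effort source, stroke at far end)
#0 |J1  (J1: bond 2 brought flow, rest push out)
#1 |J1  (common-f at J1 fixed by 2)
#4 |J1  (1-jn J1 has f-setter on 2)
#5 |J1  (J1: bond 2 brought flow, rest push out)

3  (C1, C2, C3 all integral)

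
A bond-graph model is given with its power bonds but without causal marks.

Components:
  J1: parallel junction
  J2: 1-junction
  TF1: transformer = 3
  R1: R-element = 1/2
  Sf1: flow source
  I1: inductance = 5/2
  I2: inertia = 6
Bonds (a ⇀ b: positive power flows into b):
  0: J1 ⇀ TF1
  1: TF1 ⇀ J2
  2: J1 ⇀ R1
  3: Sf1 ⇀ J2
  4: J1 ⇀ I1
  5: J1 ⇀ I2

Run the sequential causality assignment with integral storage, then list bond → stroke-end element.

#3 stroke→Sf1  (Sf1: flow source, stroke at near end)
#1 stroke→J2  (1-jn J2 has f-setter on 3)
#0 stroke→TF1  (through TF1, causality passes straight; one stroke at TF1)
#4 stroke→I1  (I1: I, integral causality)
#5 stroke→I2  (I2 integral (f out))
#2 stroke→J1  (closing 0-jn rule on J1)

b0 |TF1
b1 |J2
b2 |J1
b3 |Sf1
b4 |I1
b5 |I2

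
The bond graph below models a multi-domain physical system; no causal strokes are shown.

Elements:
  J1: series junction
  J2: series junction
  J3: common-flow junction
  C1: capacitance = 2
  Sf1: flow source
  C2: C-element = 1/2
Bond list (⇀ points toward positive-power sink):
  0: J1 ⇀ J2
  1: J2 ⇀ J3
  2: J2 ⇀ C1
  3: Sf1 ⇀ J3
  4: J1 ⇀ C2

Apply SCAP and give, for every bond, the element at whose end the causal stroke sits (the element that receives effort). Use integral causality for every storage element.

β3 stroke→Sf1  (Sf1 (Sf) sets flow on bond)
β1 stroke→J3  (J3: bond 3 brought flow, rest push out)
β0 stroke→J2  (1-jn J2 has f-setter on 1)
β2 stroke→J2  (J2 flow already set via bond 1)
β4 stroke→J1  (common-f at J1 fixed by 0)

b0 →J2
b1 →J3
b2 →J2
b3 →Sf1
b4 →J1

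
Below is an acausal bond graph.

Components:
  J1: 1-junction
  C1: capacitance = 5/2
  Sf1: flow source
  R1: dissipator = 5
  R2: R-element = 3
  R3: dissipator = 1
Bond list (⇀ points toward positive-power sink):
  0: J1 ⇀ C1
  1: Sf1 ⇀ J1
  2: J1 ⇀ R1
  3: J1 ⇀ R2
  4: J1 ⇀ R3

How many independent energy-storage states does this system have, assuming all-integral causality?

β1 |Sf1  (Sf1: flow source, stroke at near end)
β0 |J1  (J1 flow already set via bond 1)
β2 |J1  (J1 flow already set via bond 1)
β3 |J1  (J1 flow already set via bond 1)
β4 |J1  (J1: bond 1 brought flow, rest push out)

1  (C1 all integral)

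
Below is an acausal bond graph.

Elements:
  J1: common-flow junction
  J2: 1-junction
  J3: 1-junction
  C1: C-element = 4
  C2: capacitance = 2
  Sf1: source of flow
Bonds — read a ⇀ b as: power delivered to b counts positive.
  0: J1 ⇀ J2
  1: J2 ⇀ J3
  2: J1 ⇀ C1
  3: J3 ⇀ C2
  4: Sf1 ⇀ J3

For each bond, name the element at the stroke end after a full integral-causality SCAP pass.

bond 0 stroke at J2
bond 1 stroke at J3
bond 2 stroke at J1
bond 3 stroke at J3
bond 4 stroke at Sf1

β4 |Sf1  (source Sf1 imposes f)
β1 |J3  (1-jn J3 has f-setter on 4)
β3 |J3  (common-f at J3 fixed by 4)
β0 |J2  (1-jn J2 has f-setter on 1)
β2 |J1  (J1 flow already set via bond 0)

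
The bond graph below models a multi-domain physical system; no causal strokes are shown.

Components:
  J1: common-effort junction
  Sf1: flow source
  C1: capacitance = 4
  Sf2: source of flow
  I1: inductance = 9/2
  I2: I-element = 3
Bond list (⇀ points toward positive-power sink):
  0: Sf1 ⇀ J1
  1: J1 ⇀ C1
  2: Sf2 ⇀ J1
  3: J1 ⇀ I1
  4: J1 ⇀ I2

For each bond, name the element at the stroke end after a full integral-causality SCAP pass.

bond 0 →Sf1  (Sf1 (Sf) sets flow on bond)
bond 2 →Sf2  (Sf2 fixes flow; stroke at Sf2)
bond 1 →J1  (prefer integral on C1)
bond 3 →I1  (common-e at J1 fixed by 1)
bond 4 →I2  (0-jn J1 has e-setter on 1)

β0 |Sf1
β1 |J1
β2 |Sf2
β3 |I1
β4 |I2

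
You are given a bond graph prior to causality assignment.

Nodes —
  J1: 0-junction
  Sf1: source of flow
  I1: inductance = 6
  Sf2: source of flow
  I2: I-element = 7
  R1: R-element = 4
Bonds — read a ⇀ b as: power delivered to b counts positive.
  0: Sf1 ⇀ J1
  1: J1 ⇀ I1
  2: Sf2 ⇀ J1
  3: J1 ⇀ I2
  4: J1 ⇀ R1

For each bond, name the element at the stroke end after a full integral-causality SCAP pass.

bond 0 stroke→Sf1
bond 1 stroke→I1
bond 2 stroke→Sf2
bond 3 stroke→I2
bond 4 stroke→J1

b0 stroke at Sf1  (Sf1 fixes flow; stroke at Sf1)
b2 stroke at Sf2  (Sf2: flow source, stroke at near end)
b1 stroke at I1  (I1: I, integral causality)
b3 stroke at I2  (I2 outputs flow p/I2)
b4 stroke at J1  (closing 0-jn rule on J1)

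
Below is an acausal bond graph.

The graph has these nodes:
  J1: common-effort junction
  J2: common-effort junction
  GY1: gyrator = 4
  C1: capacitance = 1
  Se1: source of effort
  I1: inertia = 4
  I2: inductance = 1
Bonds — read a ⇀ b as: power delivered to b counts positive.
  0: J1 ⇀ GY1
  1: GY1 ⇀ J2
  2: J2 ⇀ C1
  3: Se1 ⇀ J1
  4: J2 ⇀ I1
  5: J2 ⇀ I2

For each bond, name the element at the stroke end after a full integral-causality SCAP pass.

b3 stroke→J1  (Se1 fixes effort; stroke away)
b0 stroke→GY1  (0-jn J1 has e-setter on 3)
b1 stroke→GY1  (through GY1, causality inverts; strokes same side of GY1)
b2 stroke→J2  (C1 outputs effort q/C1)
b4 stroke→I1  (0-jn J2 has e-setter on 2)
b5 stroke→I2  (0-jn J2 has e-setter on 2)

#0 stroke at GY1
#1 stroke at GY1
#2 stroke at J2
#3 stroke at J1
#4 stroke at I1
#5 stroke at I2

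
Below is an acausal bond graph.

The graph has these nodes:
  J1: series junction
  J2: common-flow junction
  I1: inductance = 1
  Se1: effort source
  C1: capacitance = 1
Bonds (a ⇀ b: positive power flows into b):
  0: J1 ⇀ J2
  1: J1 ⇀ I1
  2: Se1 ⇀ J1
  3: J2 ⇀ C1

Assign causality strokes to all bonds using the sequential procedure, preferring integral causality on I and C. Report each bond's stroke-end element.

bond 0 →J1
bond 1 →I1
bond 2 →J1
bond 3 →J2

b2 stroke→J1  (Se1 fixes effort; stroke away)
b1 stroke→I1  (I1 outputs flow p/I1)
b0 stroke→J1  (J1 flow already set via bond 1)
b3 stroke→J2  (J2 flow already set via bond 0)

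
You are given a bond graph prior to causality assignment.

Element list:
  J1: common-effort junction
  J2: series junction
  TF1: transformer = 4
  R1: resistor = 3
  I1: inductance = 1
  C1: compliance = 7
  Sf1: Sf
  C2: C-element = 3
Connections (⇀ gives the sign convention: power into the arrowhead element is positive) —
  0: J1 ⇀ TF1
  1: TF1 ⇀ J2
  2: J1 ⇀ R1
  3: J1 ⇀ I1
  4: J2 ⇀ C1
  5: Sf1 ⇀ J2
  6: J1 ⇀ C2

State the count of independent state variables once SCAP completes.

b5 →Sf1  (Sf1: flow source, stroke at near end)
b1 →J2  (J2: bond 5 brought flow, rest push out)
b4 →J2  (common-f at J2 fixed by 5)
b0 →TF1  (TF1: transformer flips bond 1)
b3 →I1  (I1 outputs flow p/I1)
b6 →J1  (prefer integral on C2)
b2 →R1  (J1: bond 6 brought effort, rest push out)

3  (C1, C2, I1 all integral)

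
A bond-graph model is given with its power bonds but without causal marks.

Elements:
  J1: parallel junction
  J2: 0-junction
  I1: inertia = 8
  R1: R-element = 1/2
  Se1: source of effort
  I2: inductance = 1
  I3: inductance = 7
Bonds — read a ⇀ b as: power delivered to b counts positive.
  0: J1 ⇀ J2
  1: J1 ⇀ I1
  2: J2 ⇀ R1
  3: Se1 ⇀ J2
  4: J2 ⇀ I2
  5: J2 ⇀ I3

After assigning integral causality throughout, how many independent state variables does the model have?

b3 →J2  (Se1 fixes effort; stroke away)
b0 →J1  (common-e at J2 fixed by 3)
b2 →R1  (0-jn J2 has e-setter on 3)
b4 →I2  (common-e at J2 fixed by 3)
b5 →I3  (J2: bond 3 brought effort, rest push out)
b1 →I1  (J1: bond 0 brought effort, rest push out)

3  (I1, I2, I3 all integral)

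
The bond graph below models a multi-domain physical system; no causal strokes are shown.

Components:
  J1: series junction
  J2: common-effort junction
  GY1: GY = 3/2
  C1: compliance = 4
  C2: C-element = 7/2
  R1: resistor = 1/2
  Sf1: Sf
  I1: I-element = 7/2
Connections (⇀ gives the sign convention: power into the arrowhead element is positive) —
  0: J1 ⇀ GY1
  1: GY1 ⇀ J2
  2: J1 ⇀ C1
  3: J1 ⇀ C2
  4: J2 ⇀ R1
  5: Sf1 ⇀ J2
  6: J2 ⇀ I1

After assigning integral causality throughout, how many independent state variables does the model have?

3  (C1, C2, I1 all integral)

β5 →Sf1  (Sf1: flow source, stroke at near end)
β2 →J1  (C1: C, integral causality)
β3 →J1  (C2 integral (e out))
β0 →GY1  (closing 1-jn rule on J1)
β1 →GY1  (through GY1, causality inverts; strokes same side of GY1)
β6 →I1  (I1: I, integral causality)
β4 →J2  (only one effort-in slot at J2)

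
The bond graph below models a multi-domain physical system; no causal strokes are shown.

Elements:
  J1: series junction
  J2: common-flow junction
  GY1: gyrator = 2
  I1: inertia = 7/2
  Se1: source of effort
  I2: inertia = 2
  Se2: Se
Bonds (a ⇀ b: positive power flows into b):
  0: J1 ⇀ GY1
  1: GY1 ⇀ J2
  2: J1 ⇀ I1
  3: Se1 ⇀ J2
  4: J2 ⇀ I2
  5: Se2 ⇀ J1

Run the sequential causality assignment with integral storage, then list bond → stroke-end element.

#0 stroke at J1
#1 stroke at J2
#2 stroke at I1
#3 stroke at J2
#4 stroke at I2
#5 stroke at J1

bond 3 |J2  (Se1 fixes effort; stroke away)
bond 5 |J1  (Se2: effort source, stroke at far end)
bond 2 |I1  (prefer integral on I1)
bond 0 |J1  (1-jn J1 has f-setter on 2)
bond 1 |J2  (through GY1, causality inverts; strokes same side of GY1)
bond 4 |I2  (J2: last free bond brings flow in)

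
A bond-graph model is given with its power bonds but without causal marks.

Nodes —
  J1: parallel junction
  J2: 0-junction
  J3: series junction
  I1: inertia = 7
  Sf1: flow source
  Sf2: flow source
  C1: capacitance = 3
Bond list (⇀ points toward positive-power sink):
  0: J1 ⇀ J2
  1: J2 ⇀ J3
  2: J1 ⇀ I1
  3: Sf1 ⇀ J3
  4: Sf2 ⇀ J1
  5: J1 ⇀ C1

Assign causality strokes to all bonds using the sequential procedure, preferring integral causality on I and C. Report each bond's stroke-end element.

b3 |Sf1  (Sf1: flow source, stroke at near end)
b4 |Sf2  (source Sf2 imposes f)
b1 |J3  (common-f at J3 fixed by 3)
b0 |J2  (closing 0-jn rule on J2)
b2 |I1  (I1: I, integral causality)
b5 |J1  (only one effort-in slot at J1)

#0 →J2
#1 →J3
#2 →I1
#3 →Sf1
#4 →Sf2
#5 →J1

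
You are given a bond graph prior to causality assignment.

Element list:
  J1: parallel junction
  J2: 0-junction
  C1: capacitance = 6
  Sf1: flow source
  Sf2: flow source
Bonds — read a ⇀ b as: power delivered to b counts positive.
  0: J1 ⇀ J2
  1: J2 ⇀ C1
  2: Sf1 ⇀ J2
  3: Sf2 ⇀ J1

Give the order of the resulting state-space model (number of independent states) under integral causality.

bond 2 →Sf1  (Sf1 fixes flow; stroke at Sf1)
bond 3 →Sf2  (source Sf2 imposes f)
bond 0 →J1  (closing 0-jn rule on J1)
bond 1 →J2  (J2 needs exactly one e-in)

1  (C1 all integral)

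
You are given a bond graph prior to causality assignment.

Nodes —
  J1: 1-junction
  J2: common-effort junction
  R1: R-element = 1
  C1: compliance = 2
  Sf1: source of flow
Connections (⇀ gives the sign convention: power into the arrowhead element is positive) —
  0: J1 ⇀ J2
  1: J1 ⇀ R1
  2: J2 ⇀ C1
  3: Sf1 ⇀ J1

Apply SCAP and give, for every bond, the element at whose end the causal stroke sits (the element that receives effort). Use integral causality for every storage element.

b0 →J1
b1 →J1
b2 →J2
b3 →Sf1

β3 |Sf1  (Sf1 (Sf) sets flow on bond)
β0 |J1  (1-jn J1 has f-setter on 3)
β1 |J1  (J1: bond 3 brought flow, rest push out)
β2 |J2  (only one effort-in slot at J2)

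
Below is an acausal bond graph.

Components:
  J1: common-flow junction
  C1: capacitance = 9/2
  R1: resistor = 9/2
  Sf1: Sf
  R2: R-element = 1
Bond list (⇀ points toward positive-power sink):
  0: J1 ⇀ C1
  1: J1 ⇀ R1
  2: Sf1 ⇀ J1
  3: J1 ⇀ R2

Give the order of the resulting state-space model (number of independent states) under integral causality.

#2 →Sf1  (Sf1: flow source, stroke at near end)
#0 →J1  (J1 flow already set via bond 2)
#1 →J1  (J1 flow already set via bond 2)
#3 →J1  (J1: bond 2 brought flow, rest push out)

1  (C1 all integral)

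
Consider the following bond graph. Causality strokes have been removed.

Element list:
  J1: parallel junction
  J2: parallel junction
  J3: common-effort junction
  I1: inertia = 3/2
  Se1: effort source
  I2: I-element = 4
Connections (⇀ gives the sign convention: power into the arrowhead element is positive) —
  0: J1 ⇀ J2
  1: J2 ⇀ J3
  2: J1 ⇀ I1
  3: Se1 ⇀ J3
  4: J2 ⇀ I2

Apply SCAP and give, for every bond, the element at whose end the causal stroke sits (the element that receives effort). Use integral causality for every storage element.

β3 stroke at J3  (source Se1 imposes e)
β1 stroke at J2  (common-e at J3 fixed by 3)
β0 stroke at J1  (0-jn J2 has e-setter on 1)
β4 stroke at I2  (0-jn J2 has e-setter on 1)
β2 stroke at I1  (common-e at J1 fixed by 0)

#0 |J1
#1 |J2
#2 |I1
#3 |J3
#4 |I2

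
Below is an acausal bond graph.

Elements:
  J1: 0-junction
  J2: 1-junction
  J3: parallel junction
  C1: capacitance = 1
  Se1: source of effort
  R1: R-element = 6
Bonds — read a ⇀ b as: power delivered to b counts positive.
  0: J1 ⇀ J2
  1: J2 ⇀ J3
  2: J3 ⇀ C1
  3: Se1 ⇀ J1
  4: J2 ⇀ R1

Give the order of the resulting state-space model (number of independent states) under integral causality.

1  (C1 all integral)

bond 3 →J1  (source Se1 imposes e)
bond 0 →J2  (common-e at J1 fixed by 3)
bond 2 →J3  (C1: C, integral causality)
bond 1 →J2  (common-e at J3 fixed by 2)
bond 4 →R1  (closing 1-jn rule on J2)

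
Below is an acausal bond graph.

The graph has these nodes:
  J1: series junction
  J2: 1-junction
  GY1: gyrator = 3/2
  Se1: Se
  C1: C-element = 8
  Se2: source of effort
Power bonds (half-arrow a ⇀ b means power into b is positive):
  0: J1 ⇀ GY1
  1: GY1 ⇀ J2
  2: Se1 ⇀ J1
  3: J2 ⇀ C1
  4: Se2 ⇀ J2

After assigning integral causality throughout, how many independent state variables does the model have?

1  (C1 all integral)

#2 |J1  (Se1 fixes effort; stroke away)
#4 |J2  (Se2: effort source, stroke at far end)
#0 |GY1  (J1 needs exactly one f-in)
#1 |GY1  (GY GY1: same side as bond 0)
#3 |J2  (1-jn J2 has f-setter on 1)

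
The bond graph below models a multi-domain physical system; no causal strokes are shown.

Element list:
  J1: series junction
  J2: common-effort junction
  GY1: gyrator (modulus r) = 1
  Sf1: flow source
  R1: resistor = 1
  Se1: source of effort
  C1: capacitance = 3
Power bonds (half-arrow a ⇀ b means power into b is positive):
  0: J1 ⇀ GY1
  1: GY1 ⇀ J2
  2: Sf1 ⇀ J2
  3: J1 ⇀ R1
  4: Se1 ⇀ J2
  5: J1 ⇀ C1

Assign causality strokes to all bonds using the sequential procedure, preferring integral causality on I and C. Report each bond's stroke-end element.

bond 0 |GY1
bond 1 |GY1
bond 2 |Sf1
bond 3 |J1
bond 4 |J2
bond 5 |J1

bond 2 stroke→Sf1  (Sf1: flow source, stroke at near end)
bond 4 stroke→J2  (Se1 fixes effort; stroke away)
bond 1 stroke→GY1  (J2 effort already set via bond 4)
bond 0 stroke→GY1  (GY1 both-in/both-out from 1)
bond 3 stroke→J1  (J1 flow already set via bond 0)
bond 5 stroke→J1  (common-f at J1 fixed by 0)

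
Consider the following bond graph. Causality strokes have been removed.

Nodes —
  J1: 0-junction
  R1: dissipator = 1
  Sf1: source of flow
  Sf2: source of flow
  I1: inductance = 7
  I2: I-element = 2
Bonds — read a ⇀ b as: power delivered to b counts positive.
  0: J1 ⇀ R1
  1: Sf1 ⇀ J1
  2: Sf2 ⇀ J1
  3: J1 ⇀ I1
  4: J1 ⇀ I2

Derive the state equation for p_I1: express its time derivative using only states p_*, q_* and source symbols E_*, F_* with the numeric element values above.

dp_I1/dt = F_Sf1 + F_Sf2 - p_I1/7 - p_I2/2

#1 stroke at Sf1  (Sf1: flow source, stroke at near end)
#2 stroke at Sf2  (Sf2 fixes flow; stroke at Sf2)
#3 stroke at I1  (I1: I, integral causality)
#4 stroke at I2  (I2 integral (f out))
#0 stroke at J1  (J1 needs exactly one e-in)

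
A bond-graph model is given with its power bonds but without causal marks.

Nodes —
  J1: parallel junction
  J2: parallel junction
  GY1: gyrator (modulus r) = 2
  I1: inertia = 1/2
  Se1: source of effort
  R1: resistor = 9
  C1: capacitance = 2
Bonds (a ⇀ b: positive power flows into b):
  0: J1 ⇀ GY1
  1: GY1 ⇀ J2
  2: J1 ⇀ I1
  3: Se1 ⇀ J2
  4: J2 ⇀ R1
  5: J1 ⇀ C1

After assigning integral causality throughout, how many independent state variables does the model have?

bond 3 →J2  (Se1 fixes effort; stroke away)
bond 1 →GY1  (J2: bond 3 brought effort, rest push out)
bond 4 →R1  (0-jn J2 has e-setter on 3)
bond 0 →GY1  (GY1: gyrator matches bond 1)
bond 2 →I1  (I1: I, integral causality)
bond 5 →J1  (J1: last free bond brings effort in)

2  (C1, I1 all integral)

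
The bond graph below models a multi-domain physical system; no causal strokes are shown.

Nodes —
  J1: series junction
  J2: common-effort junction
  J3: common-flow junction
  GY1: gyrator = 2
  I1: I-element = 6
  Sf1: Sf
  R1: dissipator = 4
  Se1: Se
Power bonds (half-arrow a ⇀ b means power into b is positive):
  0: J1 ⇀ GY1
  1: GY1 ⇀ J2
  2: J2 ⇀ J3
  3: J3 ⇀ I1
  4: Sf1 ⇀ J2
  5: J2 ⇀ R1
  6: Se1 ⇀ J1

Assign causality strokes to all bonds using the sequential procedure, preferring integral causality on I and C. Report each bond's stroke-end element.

b0 →GY1
b1 →GY1
b2 →J3
b3 →I1
b4 →Sf1
b5 →J2
b6 →J1

β4 stroke at Sf1  (Sf1 (Sf) sets flow on bond)
β6 stroke at J1  (source Se1 imposes e)
β0 stroke at GY1  (J1 needs exactly one f-in)
β1 stroke at GY1  (GY GY1: same side as bond 0)
β3 stroke at I1  (prefer integral on I1)
β2 stroke at J3  (J3: bond 3 brought flow, rest push out)
β5 stroke at J2  (J2 needs exactly one e-in)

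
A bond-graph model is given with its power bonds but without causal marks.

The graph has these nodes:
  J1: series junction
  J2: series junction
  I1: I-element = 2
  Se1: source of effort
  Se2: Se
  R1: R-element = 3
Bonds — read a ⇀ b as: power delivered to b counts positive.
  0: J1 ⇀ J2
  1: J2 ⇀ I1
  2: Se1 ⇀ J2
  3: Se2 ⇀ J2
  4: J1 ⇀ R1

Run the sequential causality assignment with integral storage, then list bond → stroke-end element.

bond 0 stroke at J2
bond 1 stroke at I1
bond 2 stroke at J2
bond 3 stroke at J2
bond 4 stroke at J1

b2 →J2  (Se1 fixes effort; stroke away)
b3 →J2  (source Se2 imposes e)
b1 →I1  (I1 outputs flow p/I1)
b0 →J2  (J2: bond 1 brought flow, rest push out)
b4 →J1  (J1: bond 0 brought flow, rest push out)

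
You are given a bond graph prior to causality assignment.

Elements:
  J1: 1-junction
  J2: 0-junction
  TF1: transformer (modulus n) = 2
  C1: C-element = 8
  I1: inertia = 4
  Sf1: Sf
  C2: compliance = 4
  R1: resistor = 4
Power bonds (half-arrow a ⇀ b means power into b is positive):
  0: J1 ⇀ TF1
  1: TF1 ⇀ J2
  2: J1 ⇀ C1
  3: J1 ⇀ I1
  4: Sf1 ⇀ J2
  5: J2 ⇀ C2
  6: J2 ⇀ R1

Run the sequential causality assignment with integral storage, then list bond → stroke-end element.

b0 |J1
b1 |TF1
b2 |J1
b3 |I1
b4 |Sf1
b5 |J2
b6 |R1

b4 stroke→Sf1  (Sf1: flow source, stroke at near end)
b2 stroke→J1  (C1 integral (e out))
b3 stroke→I1  (I1: I, integral causality)
b0 stroke→J1  (1-jn J1 has f-setter on 3)
b1 stroke→TF1  (TF TF1: opposite of bond 0)
b5 stroke→J2  (prefer integral on C2)
b6 stroke→R1  (common-e at J2 fixed by 5)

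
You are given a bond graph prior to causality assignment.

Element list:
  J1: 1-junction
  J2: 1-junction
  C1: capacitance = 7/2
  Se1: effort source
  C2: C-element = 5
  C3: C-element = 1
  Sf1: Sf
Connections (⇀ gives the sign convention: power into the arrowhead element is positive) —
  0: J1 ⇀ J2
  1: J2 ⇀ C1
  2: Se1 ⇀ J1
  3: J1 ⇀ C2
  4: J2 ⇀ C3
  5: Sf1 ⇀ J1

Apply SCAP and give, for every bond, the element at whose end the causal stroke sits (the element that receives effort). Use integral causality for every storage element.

bond 0 →J1
bond 1 →J2
bond 2 →J1
bond 3 →J1
bond 4 →J2
bond 5 →Sf1

β2 stroke at J1  (Se1 fixes effort; stroke away)
β5 stroke at Sf1  (Sf1 (Sf) sets flow on bond)
β0 stroke at J1  (common-f at J1 fixed by 5)
β3 stroke at J1  (1-jn J1 has f-setter on 5)
β1 stroke at J2  (1-jn J2 has f-setter on 0)
β4 stroke at J2  (common-f at J2 fixed by 0)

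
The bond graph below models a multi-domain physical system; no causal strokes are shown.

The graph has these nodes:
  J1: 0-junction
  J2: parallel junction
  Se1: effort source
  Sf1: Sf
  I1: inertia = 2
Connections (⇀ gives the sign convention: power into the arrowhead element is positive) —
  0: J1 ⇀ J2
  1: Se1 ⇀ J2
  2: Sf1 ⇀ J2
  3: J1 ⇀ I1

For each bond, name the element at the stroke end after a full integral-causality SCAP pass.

#0 |J1
#1 |J2
#2 |Sf1
#3 |I1

b1 stroke→J2  (Se1 fixes effort; stroke away)
b2 stroke→Sf1  (source Sf1 imposes f)
b0 stroke→J1  (J2: bond 1 brought effort, rest push out)
b3 stroke→I1  (0-jn J1 has e-setter on 0)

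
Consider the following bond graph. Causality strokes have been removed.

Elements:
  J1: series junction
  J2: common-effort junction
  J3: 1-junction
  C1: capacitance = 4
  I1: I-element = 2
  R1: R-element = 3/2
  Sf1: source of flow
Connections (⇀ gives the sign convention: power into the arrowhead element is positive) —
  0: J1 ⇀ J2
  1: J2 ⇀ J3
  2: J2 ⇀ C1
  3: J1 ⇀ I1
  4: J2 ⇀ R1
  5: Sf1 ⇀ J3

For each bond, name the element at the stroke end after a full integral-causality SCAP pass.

b0 →J1
b1 →J3
b2 →J2
b3 →I1
b4 →R1
b5 →Sf1

β5 stroke→Sf1  (Sf1: flow source, stroke at near end)
β1 stroke→J3  (1-jn J3 has f-setter on 5)
β2 stroke→J2  (prefer integral on C1)
β0 stroke→J1  (common-e at J2 fixed by 2)
β4 stroke→R1  (J2 effort already set via bond 2)
β3 stroke→I1  (closing 1-jn rule on J1)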